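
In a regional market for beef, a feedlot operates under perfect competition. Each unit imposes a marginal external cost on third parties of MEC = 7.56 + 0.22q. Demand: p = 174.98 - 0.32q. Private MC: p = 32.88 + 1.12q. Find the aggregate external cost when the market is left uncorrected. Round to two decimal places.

1817.19

Market equilibrium (private): 32.88 + 1.12q = 174.98 - 0.32q → q_m = 98.6806.
Total external cost = ∫₀^{q_m} (7.56 + 0.22q) dq = 7.56×98.6806 + ½×0.22×98.6806² = 1817.1900.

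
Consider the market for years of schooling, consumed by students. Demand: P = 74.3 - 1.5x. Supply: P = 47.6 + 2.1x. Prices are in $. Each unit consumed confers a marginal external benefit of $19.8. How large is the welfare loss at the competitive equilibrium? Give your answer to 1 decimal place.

Market equilibrium (private): 47.6 + 2.1x = 74.3 - 1.5x → x_m = 7.4167.
Social marginal benefit = demand + MEB = 94.1 - 1.5x.
Set SMB = MC: 94.1 - 1.5x = 47.6 + 2.1x → x* = 12.9167.
Height of the DWL triangle at x_m is SMB(x_m) − MC(x_m) = MEB(x_m) = 19.8000.
DWL = ½ × 5.5000 × 19.8000 = 54.4500.

DWL = $54.5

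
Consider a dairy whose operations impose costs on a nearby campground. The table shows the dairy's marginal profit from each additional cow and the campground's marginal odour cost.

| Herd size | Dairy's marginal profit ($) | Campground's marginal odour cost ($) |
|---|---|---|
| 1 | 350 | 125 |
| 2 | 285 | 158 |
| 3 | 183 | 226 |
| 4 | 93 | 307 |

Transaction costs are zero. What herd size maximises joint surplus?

2

Bargaining reaches the level where marginal profit last exceeds marginal odour cost.
That holds through level 2 (285 ≥ 158) but not at 3 (183 < 226).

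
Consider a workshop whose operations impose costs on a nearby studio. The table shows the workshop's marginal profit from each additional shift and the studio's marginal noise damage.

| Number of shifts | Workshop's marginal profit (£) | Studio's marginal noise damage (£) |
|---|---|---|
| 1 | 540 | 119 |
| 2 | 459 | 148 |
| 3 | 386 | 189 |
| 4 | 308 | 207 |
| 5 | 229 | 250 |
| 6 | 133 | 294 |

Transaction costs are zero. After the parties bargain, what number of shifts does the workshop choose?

4

Bargaining reaches the level where marginal profit last exceeds marginal noise damage.
That holds through level 4 (308 ≥ 207) but not at 5 (229 < 250).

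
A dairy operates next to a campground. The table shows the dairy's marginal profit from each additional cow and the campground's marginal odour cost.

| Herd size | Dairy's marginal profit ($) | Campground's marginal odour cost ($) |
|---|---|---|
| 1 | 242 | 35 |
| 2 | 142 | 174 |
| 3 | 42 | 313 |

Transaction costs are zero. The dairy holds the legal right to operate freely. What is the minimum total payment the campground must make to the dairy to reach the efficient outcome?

$184

Left alone the dairy would choose level 3 (marginal profit stays positive).
Efficient level: k* = 1 (marginal profit ≥ marginal odour cost through 1).
The campground must at least cover the dairy's forgone profit from cutting 3→1: 142 + 42 = 184.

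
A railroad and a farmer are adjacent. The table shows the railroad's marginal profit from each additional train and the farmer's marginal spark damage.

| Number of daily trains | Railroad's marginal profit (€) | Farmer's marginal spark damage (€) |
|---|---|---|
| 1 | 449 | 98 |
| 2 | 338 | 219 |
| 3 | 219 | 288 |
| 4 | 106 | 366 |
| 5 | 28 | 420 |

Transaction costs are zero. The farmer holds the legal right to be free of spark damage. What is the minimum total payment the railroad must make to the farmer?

Efficient level: marginal profit ≥ marginal spark damage through level 2, so k* = 2.
With the farmer holding the right, the railroad must at least compensate total damage at k*: 98 + 219 = 317.

€317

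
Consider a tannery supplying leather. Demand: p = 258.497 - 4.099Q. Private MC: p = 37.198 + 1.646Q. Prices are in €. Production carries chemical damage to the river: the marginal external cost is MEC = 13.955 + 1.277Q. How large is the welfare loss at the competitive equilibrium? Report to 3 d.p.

Market equilibrium (private): 37.198 + 1.646Q = 258.497 - 4.099Q → Q_m = 38.5203.
Social marginal cost = private MC + MEC = 51.153 + 2.923Q.
Set SMC = demand: 51.153 + 2.923Q = 258.497 - 4.099Q → Q* = 29.5278.
The welfare-loss triangle has base |Q_m − Q*| and height MEC(Q_m) (the vertical gap between SMC and demand is zero at Q* and MEC at Q_m).
DWL = ½ × 8.9925 × 63.1454 = 283.9175.

DWL = €283.918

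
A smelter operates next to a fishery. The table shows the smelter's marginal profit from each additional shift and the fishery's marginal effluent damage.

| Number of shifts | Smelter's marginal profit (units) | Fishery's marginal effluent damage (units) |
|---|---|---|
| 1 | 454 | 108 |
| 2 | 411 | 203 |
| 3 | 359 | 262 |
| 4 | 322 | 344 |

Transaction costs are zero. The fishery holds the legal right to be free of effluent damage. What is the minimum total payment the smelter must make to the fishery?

573

Efficient level: marginal profit ≥ marginal effluent damage through level 3, so k* = 3.
With the fishery holding the right, the smelter must at least compensate total damage at k*: 108 + 203 + 262 = 573.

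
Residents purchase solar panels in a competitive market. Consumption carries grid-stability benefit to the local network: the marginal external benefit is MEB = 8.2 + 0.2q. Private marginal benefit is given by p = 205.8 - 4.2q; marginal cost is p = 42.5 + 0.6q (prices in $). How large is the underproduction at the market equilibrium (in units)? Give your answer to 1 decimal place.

3.3 units

Market equilibrium (private): 42.5 + 0.6q = 205.8 - 4.2q → q_m = 34.0208.
Social marginal benefit = demand + MEB = 214.0 - 4.0q.
Set SMB = MC: 214.0 - 4.0q = 42.5 + 0.6q → q* = 37.2826.
Gap = |34.0208 − 37.2826| = 3.2618.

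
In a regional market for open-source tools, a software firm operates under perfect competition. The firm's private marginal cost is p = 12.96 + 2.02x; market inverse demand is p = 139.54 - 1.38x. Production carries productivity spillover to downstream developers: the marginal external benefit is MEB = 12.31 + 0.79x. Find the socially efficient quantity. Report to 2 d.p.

Social marginal cost = private MC − MEB = 0.65 + 1.23x.
Set SMC = demand: 0.65 + 1.23x = 139.54 - 1.38x → x* = 53.2146.

x* = 53.21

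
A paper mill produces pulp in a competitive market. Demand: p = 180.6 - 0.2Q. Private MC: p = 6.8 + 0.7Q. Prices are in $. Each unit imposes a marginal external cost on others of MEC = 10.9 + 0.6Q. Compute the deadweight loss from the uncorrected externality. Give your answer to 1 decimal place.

Market equilibrium (private): 6.8 + 0.7Q = 180.6 - 0.2Q → Q_m = 193.1111.
Social marginal cost = private MC + MEC = 17.7 + 1.3Q.
Set SMC = demand: 17.7 + 1.3Q = 180.6 - 0.2Q → Q* = 108.6000.
Height of the DWL triangle at Q_m is SMC(Q_m) − demand(Q_m) = MEC(Q_m) = 126.7667.
DWL = ½ × 84.5111 × 126.7667 = 5356.5966.

DWL = $5356.6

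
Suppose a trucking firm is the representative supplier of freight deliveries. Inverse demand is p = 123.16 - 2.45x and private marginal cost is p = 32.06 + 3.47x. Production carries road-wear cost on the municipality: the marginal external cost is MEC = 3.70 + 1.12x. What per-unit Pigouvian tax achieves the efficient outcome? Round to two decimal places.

tax = 17.60 per unit

Social marginal cost = private MC + MEC = 35.76 + 4.59x.
Set SMC = demand: 35.76 + 4.59x = 123.16 - 2.45x → x* = 12.4148.
The Pigouvian tax equals MEC at x*: 3.70 + 1.12×12.4148 = 17.6046.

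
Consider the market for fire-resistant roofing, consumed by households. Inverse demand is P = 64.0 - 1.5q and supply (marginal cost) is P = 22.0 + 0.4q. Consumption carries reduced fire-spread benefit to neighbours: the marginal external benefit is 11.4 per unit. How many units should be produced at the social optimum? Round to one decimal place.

q* = 28.1

Social marginal benefit = demand + MEB = 75.4 - 1.5q.
Set SMB = MC: 75.4 - 1.5q = 22.0 + 0.4q → q* = 28.1053.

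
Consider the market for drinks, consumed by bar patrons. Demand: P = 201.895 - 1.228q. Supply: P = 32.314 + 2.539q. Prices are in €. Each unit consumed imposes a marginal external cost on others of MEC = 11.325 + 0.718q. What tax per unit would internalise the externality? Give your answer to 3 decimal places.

tax = €36.660 per unit

Social marginal benefit = demand − MEC = 190.570 - 1.946q.
Set SMB = MC: 190.570 - 1.946q = 32.314 + 2.539q → q* = 35.2856.
The Pigouvian tax equals MEC at q*: 11.325 + 0.718×35.2856 = 36.6601.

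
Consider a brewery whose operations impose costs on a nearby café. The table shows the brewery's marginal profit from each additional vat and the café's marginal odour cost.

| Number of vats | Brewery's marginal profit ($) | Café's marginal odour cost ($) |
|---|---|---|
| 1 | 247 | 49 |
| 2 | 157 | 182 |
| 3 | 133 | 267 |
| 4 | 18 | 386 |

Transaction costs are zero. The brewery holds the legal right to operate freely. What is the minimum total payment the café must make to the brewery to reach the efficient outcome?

$308

Left alone the brewery would choose level 4 (marginal profit stays positive).
Efficient level: k* = 1 (marginal profit ≥ marginal odour cost through 1).
The café must at least cover the brewery's forgone profit from cutting 4→1: 157 + 133 + 18 = 308.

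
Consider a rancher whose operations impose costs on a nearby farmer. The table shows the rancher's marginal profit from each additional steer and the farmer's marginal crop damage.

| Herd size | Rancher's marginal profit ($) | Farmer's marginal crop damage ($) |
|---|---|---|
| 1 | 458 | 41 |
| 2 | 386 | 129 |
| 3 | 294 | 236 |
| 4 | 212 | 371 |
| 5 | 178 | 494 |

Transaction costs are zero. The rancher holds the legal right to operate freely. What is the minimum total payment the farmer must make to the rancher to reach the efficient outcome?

Left alone the rancher would choose level 5 (marginal profit stays positive).
Efficient level: k* = 3 (marginal profit ≥ marginal crop damage through 3).
The farmer must at least cover the rancher's forgone profit from cutting 5→3: 212 + 178 = 390.

$390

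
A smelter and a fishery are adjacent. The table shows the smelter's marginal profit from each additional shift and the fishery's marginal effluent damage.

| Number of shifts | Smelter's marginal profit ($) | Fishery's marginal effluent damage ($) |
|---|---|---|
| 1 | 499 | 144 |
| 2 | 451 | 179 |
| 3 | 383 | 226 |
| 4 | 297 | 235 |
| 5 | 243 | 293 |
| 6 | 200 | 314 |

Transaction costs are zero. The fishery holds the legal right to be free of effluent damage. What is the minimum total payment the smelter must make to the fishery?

$784

Efficient level: marginal profit ≥ marginal effluent damage through level 4, so k* = 4.
With the fishery holding the right, the smelter must at least compensate total damage at k*: 144 + 179 + 226 + 235 = 784.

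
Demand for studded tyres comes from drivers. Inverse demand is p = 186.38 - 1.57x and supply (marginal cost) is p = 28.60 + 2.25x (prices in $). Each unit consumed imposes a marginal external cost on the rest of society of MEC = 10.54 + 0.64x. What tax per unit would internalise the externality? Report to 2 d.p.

tax = $31.67 per unit

Social marginal benefit = demand − MEC = 175.84 - 2.21x.
Set SMB = MC: 175.84 - 2.21x = 28.60 + 2.25x → x* = 33.0135.
The Pigouvian tax equals MEC at x*: 10.54 + 0.64×33.0135 = 31.6686.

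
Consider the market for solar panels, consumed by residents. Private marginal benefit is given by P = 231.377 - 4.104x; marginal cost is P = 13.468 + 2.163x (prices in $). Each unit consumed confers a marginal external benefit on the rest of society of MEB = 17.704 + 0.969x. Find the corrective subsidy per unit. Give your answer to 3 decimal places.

Social marginal benefit = demand + MEB = 249.081 - 3.135x.
Set SMB = MC: 249.081 - 3.135x = 13.468 + 2.163x → x* = 44.4721.
The Pigouvian subsidy equals MEB at x*: 17.704 + 0.969×44.4721 = 60.7975.

subsidy = $60.797 per unit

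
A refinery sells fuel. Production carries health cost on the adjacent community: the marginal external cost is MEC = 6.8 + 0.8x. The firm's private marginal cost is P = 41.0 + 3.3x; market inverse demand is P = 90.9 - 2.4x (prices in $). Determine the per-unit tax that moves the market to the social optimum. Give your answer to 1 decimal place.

Social marginal cost = private MC + MEC = 47.8 + 4.1x.
Set SMC = demand: 47.8 + 4.1x = 90.9 - 2.4x → x* = 6.6308.
The Pigouvian tax equals MEC at x*: 6.8 + 0.8×6.6308 = 12.1046.

tax = $12.1 per unit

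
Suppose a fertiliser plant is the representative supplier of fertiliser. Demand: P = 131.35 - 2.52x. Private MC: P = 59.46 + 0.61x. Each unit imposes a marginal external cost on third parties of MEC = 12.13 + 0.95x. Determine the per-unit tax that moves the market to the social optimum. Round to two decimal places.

tax = 26.04 per unit

Social marginal cost = private MC + MEC = 71.59 + 1.56x.
Set SMC = demand: 71.59 + 1.56x = 131.35 - 2.52x → x* = 14.6471.
The Pigouvian tax equals MEC at x*: 12.13 + 0.95×14.6471 = 26.0447.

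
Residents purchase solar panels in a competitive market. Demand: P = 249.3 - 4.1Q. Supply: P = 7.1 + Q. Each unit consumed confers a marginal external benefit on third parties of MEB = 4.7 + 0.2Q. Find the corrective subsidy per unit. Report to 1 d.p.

subsidy = 14.8 per unit

Social marginal benefit = demand + MEB = 254.0 - 3.9Q.
Set SMB = MC: 254.0 - 3.9Q = 7.1 + Q → Q* = 50.3878.
The Pigouvian subsidy equals MEB at Q*: 4.7 + 0.2×50.3878 = 14.7776.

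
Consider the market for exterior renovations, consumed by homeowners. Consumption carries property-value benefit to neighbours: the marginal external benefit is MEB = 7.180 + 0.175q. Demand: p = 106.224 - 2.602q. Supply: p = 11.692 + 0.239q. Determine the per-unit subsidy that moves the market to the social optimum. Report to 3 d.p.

subsidy = 13.857 per unit

Social marginal benefit = demand + MEB = 113.404 - 2.427q.
Set SMB = MC: 113.404 - 2.427q = 11.692 + 0.239q → q* = 38.1515.
The Pigouvian subsidy equals MEB at q*: 7.180 + 0.175×38.1515 = 13.8565.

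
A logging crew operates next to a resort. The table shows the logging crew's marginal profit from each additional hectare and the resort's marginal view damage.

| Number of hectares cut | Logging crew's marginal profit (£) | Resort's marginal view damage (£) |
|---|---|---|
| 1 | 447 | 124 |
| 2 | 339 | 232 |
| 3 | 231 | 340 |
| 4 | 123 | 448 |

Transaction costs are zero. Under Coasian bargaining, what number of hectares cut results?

2

Bargaining reaches the level where marginal profit last exceeds marginal view damage.
That holds through level 2 (339 ≥ 232) but not at 3 (231 < 340).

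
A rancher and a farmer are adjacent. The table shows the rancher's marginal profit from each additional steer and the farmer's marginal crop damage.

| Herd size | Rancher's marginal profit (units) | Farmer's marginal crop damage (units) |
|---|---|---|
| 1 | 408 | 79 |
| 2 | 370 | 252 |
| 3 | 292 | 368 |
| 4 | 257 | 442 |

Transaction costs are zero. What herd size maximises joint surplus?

2

Bargaining reaches the level where marginal profit last exceeds marginal crop damage.
That holds through level 2 (370 ≥ 252) but not at 3 (292 < 368).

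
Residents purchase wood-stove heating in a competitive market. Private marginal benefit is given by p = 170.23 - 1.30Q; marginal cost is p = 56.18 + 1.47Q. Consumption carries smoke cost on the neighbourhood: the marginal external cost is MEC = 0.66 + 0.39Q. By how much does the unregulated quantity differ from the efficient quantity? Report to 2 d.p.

Market equilibrium (private): 56.18 + 1.47Q = 170.23 - 1.30Q → Q_m = 41.1733.
Social marginal benefit = demand − MEC = 169.57 - 1.69Q.
Set SMB = MC: 169.57 - 1.69Q = 56.18 + 1.47Q → Q* = 35.8829.
Gap = |41.1733 − 35.8829| = 5.2904.

5.29 units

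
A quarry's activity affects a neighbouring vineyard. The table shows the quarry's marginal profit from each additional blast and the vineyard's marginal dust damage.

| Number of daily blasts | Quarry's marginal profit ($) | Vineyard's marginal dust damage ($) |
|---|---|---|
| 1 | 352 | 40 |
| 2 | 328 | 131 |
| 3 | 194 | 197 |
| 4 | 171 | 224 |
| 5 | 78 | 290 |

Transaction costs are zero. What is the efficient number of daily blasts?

2

Bargaining reaches the level where marginal profit last exceeds marginal dust damage.
That holds through level 2 (328 ≥ 131) but not at 3 (194 < 197).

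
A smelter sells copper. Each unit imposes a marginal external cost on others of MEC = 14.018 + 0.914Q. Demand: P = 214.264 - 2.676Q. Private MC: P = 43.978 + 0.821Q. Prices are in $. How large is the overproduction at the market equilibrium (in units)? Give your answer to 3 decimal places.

13.268 units

Market equilibrium (private): 43.978 + 0.821Q = 214.264 - 2.676Q → Q_m = 48.6949.
Social marginal cost = private MC + MEC = 57.996 + 1.735Q.
Set SMC = demand: 57.996 + 1.735Q = 214.264 - 2.676Q → Q* = 35.4269.
Gap = |48.6949 − 35.4269| = 13.2680.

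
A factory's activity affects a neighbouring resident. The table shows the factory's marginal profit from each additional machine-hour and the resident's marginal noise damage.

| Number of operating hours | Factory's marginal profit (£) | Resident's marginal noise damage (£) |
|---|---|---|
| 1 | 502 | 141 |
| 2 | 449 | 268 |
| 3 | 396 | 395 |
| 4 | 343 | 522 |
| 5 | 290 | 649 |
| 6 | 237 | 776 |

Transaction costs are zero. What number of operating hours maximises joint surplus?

3

Bargaining reaches the level where marginal profit last exceeds marginal noise damage.
That holds through level 3 (396 ≥ 395) but not at 4 (343 < 522).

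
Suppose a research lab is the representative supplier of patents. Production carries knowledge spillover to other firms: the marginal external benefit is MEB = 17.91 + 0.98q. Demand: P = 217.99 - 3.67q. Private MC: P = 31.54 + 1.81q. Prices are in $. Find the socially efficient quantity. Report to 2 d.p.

q* = 45.41

Social marginal cost = private MC − MEB = 13.63 + 0.83q.
Set SMC = demand: 13.63 + 0.83q = 217.99 - 3.67q → q* = 45.4133.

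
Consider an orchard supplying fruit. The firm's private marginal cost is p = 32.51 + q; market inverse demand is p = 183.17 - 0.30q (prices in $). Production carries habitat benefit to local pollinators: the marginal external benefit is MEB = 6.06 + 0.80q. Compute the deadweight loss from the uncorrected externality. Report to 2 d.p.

Market equilibrium (private): 32.51 + q = 183.17 - 0.30q → q_m = 115.8923.
Social marginal cost = private MC − MEB = 26.45 + 0.20q.
Set SMC = demand: 26.45 + 0.20q = 183.17 - 0.30q → q* = 313.4400.
The welfare-loss triangle has base |q_m − q*| and height MEB(q_m) (the vertical gap between SMC and demand is zero at q* and MEB at q_m).
DWL = ½ × 197.5477 × 98.7738 = 9756.2685.

DWL = $9756.27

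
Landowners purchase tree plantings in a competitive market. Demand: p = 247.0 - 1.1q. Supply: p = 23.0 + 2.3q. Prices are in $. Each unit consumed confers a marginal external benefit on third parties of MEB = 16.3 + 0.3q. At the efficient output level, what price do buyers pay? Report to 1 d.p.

P = $161.7

Social marginal benefit = demand + MEB = 263.3 - 0.8q.
Set SMB = MC: 263.3 - 0.8q = 23.0 + 2.3q → q* = 77.5161.
Consumer price on the demand curve at q*: 247.0 − 1.1×77.5161 = 161.7323.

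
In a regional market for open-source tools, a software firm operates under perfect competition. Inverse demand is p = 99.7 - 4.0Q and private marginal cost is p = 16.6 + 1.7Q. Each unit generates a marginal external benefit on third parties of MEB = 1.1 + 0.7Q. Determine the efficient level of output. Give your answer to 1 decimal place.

Social marginal cost = private MC − MEB = 15.5 + Q.
Set SMC = demand: 15.5 + Q = 99.7 - 4.0Q → Q* = 16.8400.

Q* = 16.8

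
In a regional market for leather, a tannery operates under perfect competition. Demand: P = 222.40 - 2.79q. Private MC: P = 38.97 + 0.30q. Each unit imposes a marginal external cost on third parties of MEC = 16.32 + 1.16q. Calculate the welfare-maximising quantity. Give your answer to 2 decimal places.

Social marginal cost = private MC + MEC = 55.29 + 1.46q.
Set SMC = demand: 55.29 + 1.46q = 222.40 - 2.79q → q* = 39.3200.

q* = 39.32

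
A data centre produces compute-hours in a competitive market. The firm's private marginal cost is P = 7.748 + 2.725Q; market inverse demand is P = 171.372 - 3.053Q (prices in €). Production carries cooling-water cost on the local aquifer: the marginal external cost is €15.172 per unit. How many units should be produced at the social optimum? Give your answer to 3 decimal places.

Q* = 25.693

Social marginal cost = private MC + MEC = 22.920 + 2.725Q.
Set SMC = demand: 22.920 + 2.725Q = 171.372 - 3.053Q → Q* = 25.6926.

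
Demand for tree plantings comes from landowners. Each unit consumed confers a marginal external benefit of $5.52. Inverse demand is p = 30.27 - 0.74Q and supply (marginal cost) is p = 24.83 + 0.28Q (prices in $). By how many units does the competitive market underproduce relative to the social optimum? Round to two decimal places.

Market equilibrium (private): 24.83 + 0.28Q = 30.27 - 0.74Q → Q_m = 5.3333.
Social marginal benefit = demand + MEB = 35.79 - 0.74Q.
Set SMB = MC: 35.79 - 0.74Q = 24.83 + 0.28Q → Q* = 10.7451.
Gap = |5.3333 − 10.7451| = 5.4118.

5.41 units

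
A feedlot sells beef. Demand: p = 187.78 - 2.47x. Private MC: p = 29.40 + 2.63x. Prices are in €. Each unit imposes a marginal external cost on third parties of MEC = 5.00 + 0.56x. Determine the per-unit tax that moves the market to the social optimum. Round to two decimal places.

Social marginal cost = private MC + MEC = 34.40 + 3.19x.
Set SMC = demand: 34.40 + 3.19x = 187.78 - 2.47x → x* = 27.0989.
The Pigouvian tax equals MEC at x*: 5.00 + 0.56×27.0989 = 20.1754.

tax = €20.18 per unit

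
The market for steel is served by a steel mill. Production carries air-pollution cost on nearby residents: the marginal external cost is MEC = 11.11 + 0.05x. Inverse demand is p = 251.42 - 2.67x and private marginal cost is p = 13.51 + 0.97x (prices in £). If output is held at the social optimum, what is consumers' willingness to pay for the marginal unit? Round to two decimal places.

P = £87.31

Social marginal cost = private MC + MEC = 24.62 + 1.02x.
Set SMC = demand: 24.62 + 1.02x = 251.42 - 2.67x → x* = 61.4634.
Consumer price on the demand curve at x*: 251.42 − 2.67×61.4634 = 87.3127.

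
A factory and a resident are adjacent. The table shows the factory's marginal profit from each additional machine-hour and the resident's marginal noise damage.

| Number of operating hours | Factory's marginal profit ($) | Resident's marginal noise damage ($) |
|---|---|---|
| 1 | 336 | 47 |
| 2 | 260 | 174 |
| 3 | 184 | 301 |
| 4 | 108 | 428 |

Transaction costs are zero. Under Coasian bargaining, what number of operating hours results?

Bargaining reaches the level where marginal profit last exceeds marginal noise damage.
That holds through level 2 (260 ≥ 174) but not at 3 (184 < 301).

2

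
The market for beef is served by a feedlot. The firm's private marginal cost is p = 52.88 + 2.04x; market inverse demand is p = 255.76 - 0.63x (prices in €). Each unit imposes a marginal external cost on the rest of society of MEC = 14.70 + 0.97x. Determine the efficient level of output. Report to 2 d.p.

x* = 51.70

Social marginal cost = private MC + MEC = 67.58 + 3.01x.
Set SMC = demand: 67.58 + 3.01x = 255.76 - 0.63x → x* = 51.6978.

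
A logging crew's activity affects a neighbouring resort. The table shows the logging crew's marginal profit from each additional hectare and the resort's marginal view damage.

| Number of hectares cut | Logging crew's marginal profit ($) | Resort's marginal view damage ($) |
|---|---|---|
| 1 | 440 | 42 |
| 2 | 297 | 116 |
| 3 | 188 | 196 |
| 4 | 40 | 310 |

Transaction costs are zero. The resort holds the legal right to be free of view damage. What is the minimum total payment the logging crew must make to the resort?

$158

Efficient level: marginal profit ≥ marginal view damage through level 2, so k* = 2.
With the resort holding the right, the logging crew must at least compensate total damage at k*: 42 + 116 = 158.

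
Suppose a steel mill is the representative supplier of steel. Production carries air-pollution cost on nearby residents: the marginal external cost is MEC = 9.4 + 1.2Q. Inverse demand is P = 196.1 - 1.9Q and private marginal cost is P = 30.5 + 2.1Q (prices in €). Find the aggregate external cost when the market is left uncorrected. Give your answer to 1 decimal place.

€1417.5

Market equilibrium (private): 30.5 + 2.1Q = 196.1 - 1.9Q → Q_m = 41.4000.
Total external cost = ∫₀^{Q_m} (9.4 + 1.2Q) dQ = 9.4×41.4000 + ½×1.2×41.4000² = 1417.5360.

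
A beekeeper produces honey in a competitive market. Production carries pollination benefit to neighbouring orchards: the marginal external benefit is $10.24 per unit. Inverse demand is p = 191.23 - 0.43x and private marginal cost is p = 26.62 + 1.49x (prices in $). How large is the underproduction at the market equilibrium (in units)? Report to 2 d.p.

5.33 units

Market equilibrium (private): 26.62 + 1.49x = 191.23 - 0.43x → x_m = 85.7344.
Social marginal cost = private MC − MEB = 16.38 + 1.49x.
Set SMC = demand: 16.38 + 1.49x = 191.23 - 0.43x → x* = 91.0677.
Gap = |85.7344 − 91.0677| = 5.3333.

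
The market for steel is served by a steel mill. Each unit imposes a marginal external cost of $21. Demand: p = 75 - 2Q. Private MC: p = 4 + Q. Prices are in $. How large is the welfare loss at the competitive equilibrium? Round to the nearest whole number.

Market equilibrium (private): 4 + Q = 75 - 2Q → Q_m = 23.6667.
Social marginal cost = private MC + MEC = 25 + Q.
Set SMC = demand: 25 + Q = 75 - 2Q → Q* = 16.6667.
Between Q* and Q_m the wedge SMC − demand runs linearly from 0 to MEC(Q_m), so the loss is a triangle.
DWL = ½ × 7.0000 × 21.0000 = 73.5000.

DWL = $74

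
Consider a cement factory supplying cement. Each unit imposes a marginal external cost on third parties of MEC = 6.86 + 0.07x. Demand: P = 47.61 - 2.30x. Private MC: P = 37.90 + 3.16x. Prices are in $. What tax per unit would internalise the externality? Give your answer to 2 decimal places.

Social marginal cost = private MC + MEC = 44.76 + 3.23x.
Set SMC = demand: 44.76 + 3.23x = 47.61 - 2.30x → x* = 0.5154.
The Pigouvian tax equals MEC at x*: 6.86 + 0.07×0.5154 = 6.8961.

tax = $6.90 per unit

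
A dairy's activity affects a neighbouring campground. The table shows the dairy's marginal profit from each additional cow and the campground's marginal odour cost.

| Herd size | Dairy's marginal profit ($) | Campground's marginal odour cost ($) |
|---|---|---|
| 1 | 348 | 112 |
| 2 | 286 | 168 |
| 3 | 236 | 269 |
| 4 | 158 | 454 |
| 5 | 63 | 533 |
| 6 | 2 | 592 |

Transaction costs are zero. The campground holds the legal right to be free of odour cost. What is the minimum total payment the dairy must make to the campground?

$280

Efficient level: marginal profit ≥ marginal odour cost through level 2, so k* = 2.
With the campground holding the right, the dairy must at least compensate total damage at k*: 112 + 168 = 280.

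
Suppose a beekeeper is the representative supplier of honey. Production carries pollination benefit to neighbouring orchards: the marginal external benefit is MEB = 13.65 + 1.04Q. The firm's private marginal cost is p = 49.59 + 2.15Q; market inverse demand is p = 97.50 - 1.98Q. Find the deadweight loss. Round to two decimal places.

Market equilibrium (private): 49.59 + 2.15Q = 97.50 - 1.98Q → Q_m = 11.6005.
Social marginal cost = private MC − MEB = 35.94 + 1.11Q.
Set SMC = demand: 35.94 + 1.11Q = 97.50 - 1.98Q → Q* = 19.9223.
The loss is the area between SMC and demand from Q* to Q_m; with linear curves that's a triangle of height MEB(Q_m).
DWL = ½ × 8.3218 × 25.7145 = 106.9955.

DWL = 107.00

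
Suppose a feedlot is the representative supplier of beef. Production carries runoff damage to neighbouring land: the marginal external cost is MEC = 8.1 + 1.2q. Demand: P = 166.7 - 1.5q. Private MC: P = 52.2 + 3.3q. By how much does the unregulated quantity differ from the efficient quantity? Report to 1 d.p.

Market equilibrium (private): 52.2 + 3.3q = 166.7 - 1.5q → q_m = 23.8542.
Social marginal cost = private MC + MEC = 60.3 + 4.5q.
Set SMC = demand: 60.3 + 4.5q = 166.7 - 1.5q → q* = 17.7333.
Gap = |23.8542 − 17.7333| = 6.1209.

6.1 units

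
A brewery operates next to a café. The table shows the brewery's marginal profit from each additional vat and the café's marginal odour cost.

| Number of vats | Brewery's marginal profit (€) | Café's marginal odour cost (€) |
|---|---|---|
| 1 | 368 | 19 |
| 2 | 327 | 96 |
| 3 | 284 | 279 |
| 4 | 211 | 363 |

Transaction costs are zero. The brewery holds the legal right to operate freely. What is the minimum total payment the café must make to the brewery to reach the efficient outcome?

€211

Left alone the brewery would choose level 4 (marginal profit stays positive).
Efficient level: k* = 3 (marginal profit ≥ marginal odour cost through 3).
The café must at least cover the brewery's forgone profit from cutting 4→3: 211 = 211.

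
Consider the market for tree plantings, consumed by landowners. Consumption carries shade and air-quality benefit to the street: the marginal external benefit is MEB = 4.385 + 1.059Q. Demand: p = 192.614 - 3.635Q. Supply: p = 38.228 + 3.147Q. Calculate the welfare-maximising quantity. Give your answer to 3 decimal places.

Q* = 27.743

Social marginal benefit = demand + MEB = 196.999 - 2.576Q.
Set SMB = MC: 196.999 - 2.576Q = 38.228 + 3.147Q → Q* = 27.7426.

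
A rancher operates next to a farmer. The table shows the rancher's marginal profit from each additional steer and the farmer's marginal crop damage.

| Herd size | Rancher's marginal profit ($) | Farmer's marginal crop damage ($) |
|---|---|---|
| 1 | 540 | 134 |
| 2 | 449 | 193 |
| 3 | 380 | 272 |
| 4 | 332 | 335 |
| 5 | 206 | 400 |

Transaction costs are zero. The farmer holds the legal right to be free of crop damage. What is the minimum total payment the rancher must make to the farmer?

$599

Efficient level: marginal profit ≥ marginal crop damage through level 3, so k* = 3.
With the farmer holding the right, the rancher must at least compensate total damage at k*: 134 + 193 + 272 = 599.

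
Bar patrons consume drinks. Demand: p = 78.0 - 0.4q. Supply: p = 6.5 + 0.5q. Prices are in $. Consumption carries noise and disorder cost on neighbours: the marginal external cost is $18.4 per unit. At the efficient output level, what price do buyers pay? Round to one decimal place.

Social marginal benefit = demand − MEC = 59.6 - 0.4q.
Set SMB = MC: 59.6 - 0.4q = 6.5 + 0.5q → q* = 59.0000.
Consumer price on the demand curve at q*: 78.0 − 0.4×59.0000 = 54.4000.

P = $54.4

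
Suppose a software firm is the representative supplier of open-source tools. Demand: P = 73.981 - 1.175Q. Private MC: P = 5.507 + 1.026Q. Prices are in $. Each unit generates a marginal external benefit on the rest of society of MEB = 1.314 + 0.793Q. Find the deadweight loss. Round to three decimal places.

DWL = $239.772

Market equilibrium (private): 5.507 + 1.026Q = 73.981 - 1.175Q → Q_m = 31.1104.
Social marginal cost = private MC − MEB = 4.193 + 0.233Q.
Set SMC = demand: 4.193 + 0.233Q = 73.981 - 1.175Q → Q* = 49.5653.
The loss is the area between SMC and demand from Q* to Q_m; with linear curves that's a triangle of height MEB(Q_m).
DWL = ½ × 18.4549 × 25.9846 = 239.7716.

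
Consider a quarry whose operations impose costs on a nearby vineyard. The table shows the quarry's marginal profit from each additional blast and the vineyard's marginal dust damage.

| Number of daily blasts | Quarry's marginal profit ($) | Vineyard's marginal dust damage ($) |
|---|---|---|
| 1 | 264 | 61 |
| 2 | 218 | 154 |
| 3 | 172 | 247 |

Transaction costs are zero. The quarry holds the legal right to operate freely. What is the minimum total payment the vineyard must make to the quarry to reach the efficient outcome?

$172

Left alone the quarry would choose level 3 (marginal profit stays positive).
Efficient level: k* = 2 (marginal profit ≥ marginal dust damage through 2).
The vineyard must at least cover the quarry's forgone profit from cutting 3→2: 172 = 172.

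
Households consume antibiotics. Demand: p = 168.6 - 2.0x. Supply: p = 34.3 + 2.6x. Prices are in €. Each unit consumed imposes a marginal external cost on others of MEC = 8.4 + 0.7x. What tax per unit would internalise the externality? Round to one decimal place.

Social marginal benefit = demand − MEC = 160.2 - 2.7x.
Set SMB = MC: 160.2 - 2.7x = 34.3 + 2.6x → x* = 23.7547.
The Pigouvian tax equals MEC at x*: 8.4 + 0.7×23.7547 = 25.0283.

tax = €25.0 per unit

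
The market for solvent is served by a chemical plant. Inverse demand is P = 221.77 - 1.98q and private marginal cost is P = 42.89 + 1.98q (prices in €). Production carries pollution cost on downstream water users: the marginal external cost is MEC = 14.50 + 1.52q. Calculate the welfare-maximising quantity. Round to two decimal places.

Social marginal cost = private MC + MEC = 57.39 + 3.50q.
Set SMC = demand: 57.39 + 3.50q = 221.77 - 1.98q → q* = 29.9964.

q* = 30.00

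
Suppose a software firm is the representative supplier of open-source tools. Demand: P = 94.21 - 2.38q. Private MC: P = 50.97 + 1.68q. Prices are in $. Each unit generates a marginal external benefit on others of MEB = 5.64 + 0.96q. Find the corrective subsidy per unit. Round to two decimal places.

subsidy = $20.78 per unit

Social marginal cost = private MC − MEB = 45.33 + 0.72q.
Set SMC = demand: 45.33 + 0.72q = 94.21 - 2.38q → q* = 15.7677.
The Pigouvian subsidy equals MEB at q*: 5.64 + 0.96×15.7677 = 20.7770.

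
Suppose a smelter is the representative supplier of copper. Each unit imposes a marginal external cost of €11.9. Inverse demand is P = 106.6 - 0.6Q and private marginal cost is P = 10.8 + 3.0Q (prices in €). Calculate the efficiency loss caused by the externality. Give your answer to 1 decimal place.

DWL = €19.7

Market equilibrium (private): 10.8 + 3.0Q = 106.6 - 0.6Q → Q_m = 26.6111.
Social marginal cost = private MC + MEC = 22.7 + 3.0Q.
Set SMC = demand: 22.7 + 3.0Q = 106.6 - 0.6Q → Q* = 23.3056.
Height of the DWL triangle at Q_m is SMC(Q_m) − demand(Q_m) = MEC(Q_m) = 11.9000.
DWL = ½ × 3.3055 × 11.9000 = 19.6677.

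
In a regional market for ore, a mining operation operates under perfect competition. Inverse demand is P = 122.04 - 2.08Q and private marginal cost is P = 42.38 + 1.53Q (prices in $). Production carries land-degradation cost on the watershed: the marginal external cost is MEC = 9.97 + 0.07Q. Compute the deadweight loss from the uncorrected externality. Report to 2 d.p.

DWL = $18.01

Market equilibrium (private): 42.38 + 1.53Q = 122.04 - 2.08Q → Q_m = 22.0665.
Social marginal cost = private MC + MEC = 52.35 + 1.60Q.
Set SMC = demand: 52.35 + 1.60Q = 122.04 - 2.08Q → Q* = 18.9375.
The loss is the area between SMC and demand from Q* to Q_m; with linear curves that's a triangle of height MEC(Q_m).
DWL = ½ × 3.1290 × 11.5147 = 18.0147.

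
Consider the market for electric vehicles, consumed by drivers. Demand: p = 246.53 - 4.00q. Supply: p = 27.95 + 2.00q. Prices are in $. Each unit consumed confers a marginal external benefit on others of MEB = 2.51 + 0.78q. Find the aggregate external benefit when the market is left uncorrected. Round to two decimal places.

Market equilibrium (private): 27.95 + 2.00q = 246.53 - 4.00q → q_m = 36.4300.
Total external benefit = ∫₀^{q_m} (2.51 + 0.78q) dq = 2.51×36.4300 + ½×0.78×36.4300² = 609.0258.

$609.03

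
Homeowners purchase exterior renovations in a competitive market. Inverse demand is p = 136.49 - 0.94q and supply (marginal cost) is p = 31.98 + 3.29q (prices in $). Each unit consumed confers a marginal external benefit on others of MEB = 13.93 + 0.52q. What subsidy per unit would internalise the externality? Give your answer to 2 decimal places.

Social marginal benefit = demand + MEB = 150.42 - 0.42q.
Set SMB = MC: 150.42 - 0.42q = 31.98 + 3.29q → q* = 31.9245.
The Pigouvian subsidy equals MEB at q*: 13.93 + 0.52×31.9245 = 30.5307.

subsidy = $30.53 per unit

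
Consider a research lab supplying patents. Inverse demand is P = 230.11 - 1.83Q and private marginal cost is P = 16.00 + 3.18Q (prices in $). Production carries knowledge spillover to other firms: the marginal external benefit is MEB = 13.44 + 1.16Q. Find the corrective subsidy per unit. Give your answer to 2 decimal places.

Social marginal cost = private MC − MEB = 2.56 + 2.02Q.
Set SMC = demand: 2.56 + 2.02Q = 230.11 - 1.83Q → Q* = 59.1039.
The Pigouvian subsidy equals MEB at Q*: 13.44 + 1.16×59.1039 = 82.0005.

subsidy = $82.00 per unit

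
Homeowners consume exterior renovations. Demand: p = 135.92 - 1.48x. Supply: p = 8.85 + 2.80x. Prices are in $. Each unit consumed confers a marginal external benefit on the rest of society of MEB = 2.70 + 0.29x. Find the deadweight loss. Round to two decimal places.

DWL = $16.03

Market equilibrium (private): 8.85 + 2.80x = 135.92 - 1.48x → x_m = 29.6893.
Social marginal benefit = demand + MEB = 138.62 - 1.19x.
Set SMB = MC: 138.62 - 1.19x = 8.85 + 2.80x → x* = 32.5238.
The welfare-loss triangle has base |x_m − x*| and height MEB(x_m) (the vertical gap between SMB and MC is zero at x* and MEB at x_m).
DWL = ½ × 2.8345 × 11.3099 = 16.0290.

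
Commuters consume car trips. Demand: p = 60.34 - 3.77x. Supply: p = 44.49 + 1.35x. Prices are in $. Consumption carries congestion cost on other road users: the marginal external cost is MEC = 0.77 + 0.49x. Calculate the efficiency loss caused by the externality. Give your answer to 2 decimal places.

DWL = $0.47

Market equilibrium (private): 44.49 + 1.35x = 60.34 - 3.77x → x_m = 3.0957.
Social marginal benefit = demand − MEC = 59.57 - 4.26x.
Set SMB = MC: 59.57 - 4.26x = 44.49 + 1.35x → x* = 2.6881.
The welfare-loss triangle has base |x_m − x*| and height MEC(x_m) (the vertical gap between SMB and MC is zero at x* and MEC at x_m).
DWL = ½ × 0.4076 × 2.2869 = 0.4661.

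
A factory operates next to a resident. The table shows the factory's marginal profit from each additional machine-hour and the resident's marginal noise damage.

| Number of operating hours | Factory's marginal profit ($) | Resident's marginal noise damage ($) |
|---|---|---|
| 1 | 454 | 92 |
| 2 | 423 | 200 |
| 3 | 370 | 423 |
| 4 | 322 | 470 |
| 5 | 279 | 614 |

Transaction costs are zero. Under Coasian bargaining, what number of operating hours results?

Bargaining reaches the level where marginal profit last exceeds marginal noise damage.
That holds through level 2 (423 ≥ 200) but not at 3 (370 < 423).

2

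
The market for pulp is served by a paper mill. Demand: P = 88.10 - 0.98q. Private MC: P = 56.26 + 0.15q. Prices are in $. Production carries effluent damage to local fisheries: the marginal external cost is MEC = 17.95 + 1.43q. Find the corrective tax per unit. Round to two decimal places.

tax = $25.71 per unit

Social marginal cost = private MC + MEC = 74.21 + 1.58q.
Set SMC = demand: 74.21 + 1.58q = 88.10 - 0.98q → q* = 5.4258.
The Pigouvian tax equals MEC at q*: 17.95 + 1.43×5.4258 = 25.7089.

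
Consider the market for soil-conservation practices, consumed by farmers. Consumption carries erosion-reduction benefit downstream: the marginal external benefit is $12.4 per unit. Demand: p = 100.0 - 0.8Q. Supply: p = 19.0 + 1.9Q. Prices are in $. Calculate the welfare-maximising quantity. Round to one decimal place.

Q* = 34.6

Social marginal benefit = demand + MEB = 112.4 - 0.8Q.
Set SMB = MC: 112.4 - 0.8Q = 19.0 + 1.9Q → Q* = 34.5926.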